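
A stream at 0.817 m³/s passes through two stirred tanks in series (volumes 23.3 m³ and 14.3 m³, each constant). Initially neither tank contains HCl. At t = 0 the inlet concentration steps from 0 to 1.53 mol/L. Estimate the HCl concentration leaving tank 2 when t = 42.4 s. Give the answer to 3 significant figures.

0.850 mol/L

Species balance on tank i: dCᵢ/dt = (Cᵢ₋₁ − Cᵢ)/τᵢ with τᵢ = Vᵢ/Q.
τ₁ = 23.3/0.817 = 28.519 s; τ₂ = 14.3/0.817 = 17.503 s.
Tank 1: C₁ = C_in(1 − e^(−t/τ₁)). Tank 2 (τ₁ ≠ τ₂): C₂ = C_in[1 − (τ₁ e^(−t/τ₁) − τ₂ e^(−t/τ₂))/(τ₁ − τ₂)].
At t = 42.4: e^(−t/τ₁) = 0.22611, e^(−t/τ₂) = 0.088705.
C₂ = 1.53·[1 − (28.519·0.22611 − 17.503·0.088705)/(11.016)] = 1.53·0.55557 = 0.85002 mol/L.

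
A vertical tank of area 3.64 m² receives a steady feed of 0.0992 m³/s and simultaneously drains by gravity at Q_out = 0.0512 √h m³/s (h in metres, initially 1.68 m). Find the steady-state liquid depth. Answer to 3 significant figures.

Accumulation of liquid (constant cross-section A): A dh/dt = Q_in − 0.0512 √h. At steady state dh/dt = 0:
Q_in = 0.0512 √h_ss ⇒ √h_ss = 0.0992/0.0512 = 1.9375.
h_ss = 1.9375² = 3.7539 m. (Since h₀ = 1.68 m < h_ss, the level will rise toward this value.)

3.75 m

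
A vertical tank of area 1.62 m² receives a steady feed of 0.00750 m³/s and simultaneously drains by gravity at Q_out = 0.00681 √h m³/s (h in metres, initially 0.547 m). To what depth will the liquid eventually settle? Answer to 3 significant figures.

Volume balance on the tank: A dh/dt = Q_in − 0.00681 √h. At steady state dh/dt = 0:
Q_in = 0.00681 √h_ss ⇒ √h_ss = 0.00750/0.00681 = 1.1013.
h_ss = 1.1013² = 1.2129 m. (Since h₀ = 0.547 m < h_ss, the level will rise toward this value.)

1.21 m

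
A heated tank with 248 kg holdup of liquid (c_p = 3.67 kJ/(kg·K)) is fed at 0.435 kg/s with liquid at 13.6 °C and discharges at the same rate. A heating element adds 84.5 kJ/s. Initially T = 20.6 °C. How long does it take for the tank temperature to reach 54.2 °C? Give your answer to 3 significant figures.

First-law balance (no shaft work): M c_p dT/dt = ṁ c_p (T_in − T) + 84.5.
τ = M/ṁ = 570.11 s; T_ss = T_in + Q̇/(ṁ c_p) = 66.530 °C.
T(t) = T_ss + (T₀ − T_ss) e^(−t/τ). Set T = 54.2:
e^(−t/τ) = (54.2 − 66.530)/(20.6 − 66.530) = 0.26845
t = −570.11 · ln(0.26845) = 749.75 s.

750 s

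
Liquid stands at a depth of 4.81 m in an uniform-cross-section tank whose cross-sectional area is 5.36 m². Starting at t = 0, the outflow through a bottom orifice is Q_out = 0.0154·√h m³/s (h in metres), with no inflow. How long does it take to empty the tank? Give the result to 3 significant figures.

With no inflow, A dh/dt = −0.0154 √h.
∫ h^(−1/2) dh = −(0.0154/A) ∫ dt, giving 2√h = 2√h₀ − (0.0154/A) t.
Tank is empty when √h = 0: t_empty = 2A√h₀/0.0154.
t_empty = 2·5.36·√4.81/0.0154 = 10.720·2.1932/0.0154 = 1526.7 s.

1530 s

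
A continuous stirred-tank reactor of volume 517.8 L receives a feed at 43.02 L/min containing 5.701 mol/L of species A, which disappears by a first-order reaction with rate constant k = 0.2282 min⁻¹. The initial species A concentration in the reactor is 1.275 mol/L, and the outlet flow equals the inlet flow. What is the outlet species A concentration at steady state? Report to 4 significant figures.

Accumulation = in − out − consumed: V dC/dt = Q C_in − Q C − k V C.
At steady state: 0 = Q C_in − (Q + kV) C_ss, so C_ss = Q C_in/(Q + kV).
C_ss = 43.02·5.701/(43.02 + 0.2282·517.8) = 245.257/161.182 = 1.52162 mol/L.

1.522 mol/L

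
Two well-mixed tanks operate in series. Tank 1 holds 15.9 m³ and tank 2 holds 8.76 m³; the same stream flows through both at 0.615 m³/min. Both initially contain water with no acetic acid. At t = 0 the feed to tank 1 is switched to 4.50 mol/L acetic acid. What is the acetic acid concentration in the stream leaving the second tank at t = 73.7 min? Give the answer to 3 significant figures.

Time constants: τᵢ = Vᵢ/Q for each well-mixed tank.
τ₁ = 15.9/0.615 = 25.854 min; τ₂ = 8.76/0.615 = 14.244 min.
Tank 1: C₁ = C_in(1 − e^(−t/τ₁)). Tank 2 (τ₁ ≠ τ₂): C₂ = C_in[1 − (τ₁ e^(−t/τ₁) − τ₂ e^(−t/τ₂))/(τ₁ − τ₂)].
At t = 73.7: e^(−t/τ₁) = 0.057806, e^(−t/τ₂) = 0.0056611.
C₂ = 4.50·[1 − (25.854·0.057806 − 14.244·0.0056611)/(11.610)] = 4.50·0.87822 = 3.9520 mol/L.

3.95 mol/L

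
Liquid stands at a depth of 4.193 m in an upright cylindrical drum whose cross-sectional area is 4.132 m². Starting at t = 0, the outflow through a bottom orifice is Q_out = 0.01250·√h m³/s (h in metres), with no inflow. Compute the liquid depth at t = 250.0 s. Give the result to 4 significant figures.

2.787 m

With no inflow, A dh/dt = −0.01250 √h.
∫ h^(−1/2) dh = −(0.01250/A) ∫ dt, giving 2√h = 2√h₀ − (0.01250/A) t.
√h = √4.193 − 0.01250·250.0/(2·4.132) = 2.04768 − 0.378146 = 1.66954.
h = 1.66954² = 2.78735 m.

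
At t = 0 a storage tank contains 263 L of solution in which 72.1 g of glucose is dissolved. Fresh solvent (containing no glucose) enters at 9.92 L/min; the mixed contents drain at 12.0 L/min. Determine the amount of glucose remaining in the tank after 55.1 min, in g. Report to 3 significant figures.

Total volume: dV/dt = Q_in − Q_out = -2.0800 L/min, so V(t) = 263 − 2.0800 t and V(55.1) = 148.39 L.
Solute balance: dm/dt = 0 − Q_out C = −Q_out m/V(t).
Separate: dm/m = −Q_out dt/V(t) ⇒ ln(m/m₀) = −(Q_out/(Q_in−Q_out)) ln(V/V₀).
m = m₀ (V₀/V)^(Q_out/(Q_in−Q_out)) = 72.1 × (263/148.39)^(-5.7692) = 2.6547 g.

2.65 g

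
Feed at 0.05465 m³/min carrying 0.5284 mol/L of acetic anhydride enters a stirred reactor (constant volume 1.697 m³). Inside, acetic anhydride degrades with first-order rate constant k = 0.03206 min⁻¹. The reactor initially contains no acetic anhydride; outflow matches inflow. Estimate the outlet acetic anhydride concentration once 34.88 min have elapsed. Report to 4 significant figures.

V dC/dt = Q(C_in − C) − k V C.
This is linear with rate a = Q/V + k = 0.0642639 min⁻¹.
C_ss = Q C_in/(Q + kV) = 0.264792 mol/L; C(t) = C_ss + (C₀ − C_ss) e^(−a t).
C(34.88) = 0.264792 + (-0.264792)·e^(−0.0642639·34.88) = 0.264792 + (-0.264792)·0.106296 = 0.236645 mol/L.

0.2366 mol/L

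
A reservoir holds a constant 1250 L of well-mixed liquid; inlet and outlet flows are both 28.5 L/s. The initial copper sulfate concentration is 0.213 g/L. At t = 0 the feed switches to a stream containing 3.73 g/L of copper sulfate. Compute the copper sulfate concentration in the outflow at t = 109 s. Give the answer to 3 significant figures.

3.44 g/L

Transient balance on the dissolved component: V dC/dt = Q(C_in − C).
Time constant τ = V/Q = 1250/28.5 = 43.860 s.
Solution: C(t) = C_in + (C₀ − C_in) e^(−t/τ).
C(109) = 3.73 + (0.213 − 3.73)·e^(−109/43.860) = 3.73 + (-3.5170)·0.083309 = 3.4370 g/L.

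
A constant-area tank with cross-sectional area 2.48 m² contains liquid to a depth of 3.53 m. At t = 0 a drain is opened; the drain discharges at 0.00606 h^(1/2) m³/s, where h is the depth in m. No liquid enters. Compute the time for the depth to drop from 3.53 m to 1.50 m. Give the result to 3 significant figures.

With no inflow, A dh/dt = −0.00606 √h.
∫ h^(−1/2) dh = −(0.00606/A) ∫ dt, giving 2√h = 2√h₀ − (0.00606/A) t.
t = 2A(√h₀ − √h)/0.00606 = 2·2.48·(√3.53 − √1.50)/0.00606
  = 4.9600 × (1.8788 − 1.2247) / 0.00606 = 535.36 s.

535 s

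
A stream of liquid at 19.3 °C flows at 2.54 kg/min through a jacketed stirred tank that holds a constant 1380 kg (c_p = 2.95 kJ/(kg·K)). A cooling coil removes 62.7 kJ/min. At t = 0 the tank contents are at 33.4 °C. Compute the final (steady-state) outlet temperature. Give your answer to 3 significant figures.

M c_p dT/dt = ṁ c_p (T_in − T) − Q̇.
At steady state dT/dt = 0 ⇒ T_ss = T_in − Q̇/(ṁ c_p) = 19.3 − 62.7/(2.54·2.95) = 10.932 °C.

10.9 °C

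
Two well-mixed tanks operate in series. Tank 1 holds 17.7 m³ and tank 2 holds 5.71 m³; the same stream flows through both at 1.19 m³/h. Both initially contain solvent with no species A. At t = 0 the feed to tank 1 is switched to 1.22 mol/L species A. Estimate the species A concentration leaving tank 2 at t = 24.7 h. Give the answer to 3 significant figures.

Each tank obeys Vᵢ dCᵢ/dt = Q(Cᵢ₋₁ − Cᵢ), so τᵢ = Vᵢ/Q.
τ₁ = 17.7/1.19 = 14.874 h; τ₂ = 5.71/1.19 = 4.7983 h.
Tank 1: C₁ = C_in(1 − e^(−t/τ₁)). Tank 2 (τ₁ ≠ τ₂): C₂ = C_in[1 − (τ₁ e^(−t/τ₁) − τ₂ e^(−t/τ₂))/(τ₁ − τ₂)].
At t = 24.7: e^(−t/τ₁) = 0.19002, e^(−t/τ₂) = 0.0058131.
C₂ = 1.22·[1 − (14.874·0.19002 − 4.7983·0.0058131)/(10.076)] = 1.22·0.72225 = 0.88115 mol/L.

0.881 mol/L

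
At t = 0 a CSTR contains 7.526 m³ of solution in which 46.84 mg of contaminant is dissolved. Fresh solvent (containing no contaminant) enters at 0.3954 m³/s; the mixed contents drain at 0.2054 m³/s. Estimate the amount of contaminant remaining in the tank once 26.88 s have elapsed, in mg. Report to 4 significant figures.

Let m(t) be the amount of contaminant. Volume: V(t) = V₀ + (Q_in − Q_out) t = 7.526 + 0.190000 t; V(26.88) = 12.6332 m³.
Species balance (pure solvent in): dm/dt = −Q_out · m/V(t).
Separate: dm/m = −Q_out dt/V(t) ⇒ ln(m/m₀) = −(Q_out/(Q_in−Q_out)) ln(V/V₀).
m = m₀ (V₀/V)^(Q_out/(Q_in−Q_out)) = 46.84 × (7.526/12.6332)^(1.08105) = 26.7569 mg.

26.76 mg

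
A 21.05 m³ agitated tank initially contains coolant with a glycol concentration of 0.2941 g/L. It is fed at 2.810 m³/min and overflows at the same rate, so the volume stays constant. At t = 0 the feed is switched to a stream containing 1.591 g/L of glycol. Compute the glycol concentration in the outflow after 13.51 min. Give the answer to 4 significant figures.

1.377 g/L

Mass balance on the solute (V constant): V dC/dt = Q(C_in − C).
So dC/dt = (C_in − C)/τ with τ = V/Q = 21.05/2.810 = 7.49110 min.
This is linear first-order; C(t) = C_in + (C₀ − C_in) e^(−t/τ).
C(13.51) = 1.591 + (0.2941 − 1.591)·e^(−13.51/7.49110) = 1.591 + (-1.29690)·0.164726 = 1.37737 g/L.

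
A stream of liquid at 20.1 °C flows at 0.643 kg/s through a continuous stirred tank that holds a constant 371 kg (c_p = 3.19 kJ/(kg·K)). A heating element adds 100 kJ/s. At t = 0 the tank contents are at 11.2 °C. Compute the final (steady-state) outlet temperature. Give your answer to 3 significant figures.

M c_p dT/dt = ṁ c_p (T_in − T) + Q̇.
At steady state dT/dt = 0 ⇒ T_ss = T_in + Q̇/(ṁ c_p) = 20.1 + 100/(0.643·3.19) = 68.853 °C.

68.9 °C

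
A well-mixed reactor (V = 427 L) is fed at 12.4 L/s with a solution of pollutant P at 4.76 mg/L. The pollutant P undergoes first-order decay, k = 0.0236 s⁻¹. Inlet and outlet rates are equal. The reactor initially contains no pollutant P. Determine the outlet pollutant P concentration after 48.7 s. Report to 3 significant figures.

Species balance: V dC/dt = Q C_in − Q C − k V C.
This is linear with rate a = Q/V + k = 0.052640 s⁻¹.
C_ss = Q C_in/(Q + kV) = 2.6259 mg/L; C(t) = C_ss + (C₀ − C_ss) e^(−a t).
C(48.7) = 2.6259 + (-2.6259)·e^(−0.052640·48.7) = 2.6259 + (-2.6259)·0.077030 = 2.4237 mg/L.

2.42 mg/L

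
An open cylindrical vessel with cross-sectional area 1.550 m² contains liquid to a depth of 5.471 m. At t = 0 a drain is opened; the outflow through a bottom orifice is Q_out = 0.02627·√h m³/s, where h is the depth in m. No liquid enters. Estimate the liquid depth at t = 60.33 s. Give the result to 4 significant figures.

3.341 m

A dh/dt = −Q_out = −0.02627 √h.
∫ h^(−1/2) dh = −(0.02627/A) ∫ dt, giving 2√h = 2√h₀ − (0.02627/A) t.
√h = √5.471 − 0.02627·60.33/(2·1.550) = 2.33902 − 0.511248 = 1.82777.
h = 1.82777² = 3.34074 m.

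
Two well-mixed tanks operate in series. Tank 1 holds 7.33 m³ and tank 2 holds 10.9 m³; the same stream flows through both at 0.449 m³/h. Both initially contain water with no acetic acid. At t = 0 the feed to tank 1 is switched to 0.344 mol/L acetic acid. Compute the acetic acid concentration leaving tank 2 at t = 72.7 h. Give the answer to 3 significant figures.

Each tank obeys Vᵢ dCᵢ/dt = Q(Cᵢ₋₁ − Cᵢ), so τᵢ = Vᵢ/Q.
τ₁ = 7.33/0.449 = 16.325 h; τ₂ = 10.9/0.449 = 24.276 h.
Solving the cascade with C₁(0)=C₂(0)=0 gives C₂(t) = C_in[1 − (τ₁ e^(−t/τ₁) − τ₂ e^(−t/τ₂))/(τ₁ − τ₂)].
At t = 72.7: e^(−t/τ₁) = 0.011641, e^(−t/τ₂) = 0.050051.
C₂ = 0.344·[1 − (16.325·0.011641 − 24.276·0.050051)/(-7.9510)] = 0.344·0.87108 = 0.29965 mol/L.

0.300 mol/L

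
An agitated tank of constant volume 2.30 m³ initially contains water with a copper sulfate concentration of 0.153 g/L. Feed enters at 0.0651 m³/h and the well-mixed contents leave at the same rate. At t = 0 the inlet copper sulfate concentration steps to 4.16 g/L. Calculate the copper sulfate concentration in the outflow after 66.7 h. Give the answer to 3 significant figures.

Unsteady species balance (constant V, well mixed): V dC/dt = Q(C_in − C).
Rewrite as dC/dt + C/τ = C_in/τ, τ = V/Q = 35.330 h.
Solution: C(t) = C_in + (C₀ − C_in) e^(−t/τ).
C(66.7) = 4.16 + (0.153 − 4.16)·e^(−66.7/35.330) = 4.16 + (-4.0070)·0.15139 = 3.5534 g/L.

3.55 g/L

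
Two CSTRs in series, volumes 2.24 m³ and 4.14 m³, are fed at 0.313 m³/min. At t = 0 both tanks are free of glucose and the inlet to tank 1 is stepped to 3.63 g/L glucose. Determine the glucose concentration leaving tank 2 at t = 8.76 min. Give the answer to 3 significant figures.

Species balance on tank i: dCᵢ/dt = (Cᵢ₋₁ − Cᵢ)/τᵢ with τᵢ = Vᵢ/Q.
τ₁ = 2.24/0.313 = 7.1565 min; τ₂ = 4.14/0.313 = 13.227 min.
Tank 1: C₁ = C_in(1 − e^(−t/τ₁)). Tank 2 (τ₁ ≠ τ₂): C₂ = C_in[1 − (τ₁ e^(−t/τ₁) − τ₂ e^(−t/τ₂))/(τ₁ − τ₂)].
At t = 8.76: e^(−t/τ₁) = 0.29404, e^(−t/τ₂) = 0.51567.
C₂ = 3.63·[1 − (7.1565·0.29404 − 13.227·0.51567)/(-6.0703)] = 3.63·0.22304 = 0.80962 g/L.

0.810 g/L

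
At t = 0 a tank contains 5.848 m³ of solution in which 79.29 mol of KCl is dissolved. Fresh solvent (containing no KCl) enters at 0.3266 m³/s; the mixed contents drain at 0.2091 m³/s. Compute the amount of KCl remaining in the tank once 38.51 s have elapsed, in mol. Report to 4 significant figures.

28.60 mol

Total volume: dV/dt = Q_in − Q_out = 0.117500 m³/s, so V(t) = 5.848 + 0.117500 t and V(38.51) = 10.3729 m³.
No KCl enters, so dm/dt = −Q_out · (m/V).
dm/m = −Q_out dt/(V₀ + 0.117500 t); integrating gives ln(m/m₀) = −(Q_out/(Q_in−Q_out)) ln(V/V₀).
m = m₀ (V₀/V)^(Q_out/(Q_in−Q_out)) = 79.29 × (5.848/10.3729)^(1.77957) = 28.5952 mol.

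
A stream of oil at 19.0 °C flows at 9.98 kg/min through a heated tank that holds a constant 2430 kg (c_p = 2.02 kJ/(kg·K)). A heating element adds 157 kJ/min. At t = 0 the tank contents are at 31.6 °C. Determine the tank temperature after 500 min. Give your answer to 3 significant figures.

27.4 °C

M c_p dT/dt = ṁ c_p (T_in − T) + Q̇.
τ = M/ṁ = 243.49 min; T_ss = T_in + Q̇/(ṁ c_p) = 19.0 + 157/(9.98·2.02) = 26.788 °C.
T approaches T_ss exponentially: T(t) = T_ss + (T₀ − T_ss) e^(−t/τ).
T(500) = 26.788 + (4.8121)·e^(−500/243.49) = 26.788 + (4.8121)·0.12829 = 27.405 °C.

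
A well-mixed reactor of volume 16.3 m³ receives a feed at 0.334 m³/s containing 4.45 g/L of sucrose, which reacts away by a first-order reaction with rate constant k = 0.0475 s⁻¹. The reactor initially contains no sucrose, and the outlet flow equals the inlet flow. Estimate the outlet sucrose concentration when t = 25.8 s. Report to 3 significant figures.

Species balance: V dC/dt = Q C_in − Q C − k V C.
This is linear with rate a = Q/V + k = 0.067991 s⁻¹.
C_ss = Q C_in/(Q + kV) = 1.3411 g/L; C(t) = C_ss + (C₀ − C_ss) e^(−a t).
C(25.8) = 1.3411 + (-1.3411)·e^(−0.067991·25.8) = 1.3411 + (-1.3411)·0.17305 = 1.1090 g/L.

1.11 g/L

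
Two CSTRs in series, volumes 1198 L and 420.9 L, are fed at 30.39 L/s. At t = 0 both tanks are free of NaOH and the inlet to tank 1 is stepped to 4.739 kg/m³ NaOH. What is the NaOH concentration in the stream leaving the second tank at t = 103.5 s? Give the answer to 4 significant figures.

4.212 kg/m³

Species balance on tank i: dCᵢ/dt = (Cᵢ₋₁ − Cᵢ)/τᵢ with τᵢ = Vᵢ/Q.
τ₁ = 1198/30.39 = 39.4209 s; τ₂ = 420.9/30.39 = 13.8500 s.
Solving the cascade with C₁(0)=C₂(0)=0 gives C₂(t) = C_in[1 − (τ₁ e^(−t/τ₁) − τ₂ e^(−t/τ₂))/(τ₁ − τ₂)].
At t = 103.5: e^(−t/τ₁) = 0.0724026, e^(−t/τ₂) = 0.000568249.
C₂ = 4.739·[1 − (39.4209·0.0724026 − 13.8500·0.000568249)/(25.5709)] = 4.739·0.888690 = 4.21150 kg/m³.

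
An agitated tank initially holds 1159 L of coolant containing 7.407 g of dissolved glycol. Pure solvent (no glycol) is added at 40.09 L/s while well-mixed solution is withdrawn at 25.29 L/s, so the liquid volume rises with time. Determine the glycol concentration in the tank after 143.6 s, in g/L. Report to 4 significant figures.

0.0003804 g/L

Let m(t) be the amount of glycol. Volume: V(t) = V₀ + (Q_in − Q_out) t = 1159 + 14.8000 t; V(143.6) = 3284.28 L.
No glycol enters, so dm/dt = −Q_out · (m/V).
dm/m = −Q_out dt/(V₀ + 14.8000 t); integrating gives ln(m/m₀) = −(Q_out/(Q_in−Q_out)) ln(V/V₀).
m = m₀ (V₀/V)^(Q_out/(Q_in−Q_out)) = 7.407 × (1159/3284.28)^(1.70878) = 1.24929 g.
C = m/V = 1.24929/3284.28 = 0.000380384 g/L.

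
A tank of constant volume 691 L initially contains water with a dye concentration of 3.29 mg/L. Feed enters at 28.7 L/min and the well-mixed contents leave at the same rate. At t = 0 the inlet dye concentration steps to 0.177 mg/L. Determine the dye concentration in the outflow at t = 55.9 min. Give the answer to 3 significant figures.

Transient balance on the dissolved component: V dC/dt = Q(C_in − C).
So dC/dt = (C_in − C)/τ with τ = V/Q = 691/28.7 = 24.077 min.
Solution: C(t) = C_in + (C₀ − C_in) e^(−t/τ).
C(55.9) = 0.177 + (3.29 − 0.177)·e^(−55.9/24.077) = 0.177 + (3.1130)·0.098102 = 0.48239 mg/L.

0.482 mg/L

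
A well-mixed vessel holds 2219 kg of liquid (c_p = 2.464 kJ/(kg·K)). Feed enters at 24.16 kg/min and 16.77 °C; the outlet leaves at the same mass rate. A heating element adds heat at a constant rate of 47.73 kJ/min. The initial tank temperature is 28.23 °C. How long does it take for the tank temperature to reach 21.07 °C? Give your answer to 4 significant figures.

102.3 min

Unsteady energy balance on the tank contents: M c_p dT/dt = ṁ c_p (T_in − T) + 47.73.
τ = M/ṁ = 91.8460 min; T_ss = T_in + Q̇/(ṁ c_p) = 17.5718 °C.
T(t) = T_ss + (T₀ − T_ss) e^(−t/τ). Set T = 21.07:
e^(−t/τ) = (21.07 − 17.5718)/(28.23 − 17.5718) = 0.328218
t = −91.8460 · ln(0.328218) = 102.324 min.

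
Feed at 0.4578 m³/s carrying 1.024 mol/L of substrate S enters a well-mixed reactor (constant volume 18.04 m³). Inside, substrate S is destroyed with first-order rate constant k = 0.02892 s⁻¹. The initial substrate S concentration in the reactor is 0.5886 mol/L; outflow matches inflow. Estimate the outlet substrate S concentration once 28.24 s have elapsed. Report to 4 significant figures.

V dC/dt = Q(C_in − C) − k V C.
This is linear with rate a = Q/V + k = 0.0542969 s⁻¹.
C_ss = Q C_in/(Q + kV) = 0.478590 mol/L; C(t) = C_ss + (C₀ − C_ss) e^(−a t).
C(28.24) = 0.478590 + (0.110010)·e^(−0.0542969·28.24) = 0.478590 + (0.110010)·0.215812 = 0.502332 mol/L.

0.5023 mol/L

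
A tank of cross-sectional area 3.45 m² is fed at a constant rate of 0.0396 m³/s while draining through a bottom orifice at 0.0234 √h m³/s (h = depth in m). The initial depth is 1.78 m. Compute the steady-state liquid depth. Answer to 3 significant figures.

2.86 m

Volume balance on the tank: A dh/dt = Q_in − 0.0234 √h. At steady state dh/dt = 0:
Q_in = 0.0234 √h_ss ⇒ √h_ss = 0.0396/0.0234 = 1.6923.
h_ss = 1.6923² = 2.8639 m. (Since h₀ = 1.78 m < h_ss, the level will rise toward this value.)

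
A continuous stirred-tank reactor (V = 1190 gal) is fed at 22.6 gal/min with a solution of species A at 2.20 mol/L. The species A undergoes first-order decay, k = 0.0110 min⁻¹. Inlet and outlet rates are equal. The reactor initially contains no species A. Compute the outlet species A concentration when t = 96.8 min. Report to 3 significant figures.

1.32 mol/L

Species balance: V dC/dt = Q C_in − Q C − k V C.
dC/dt = (Q/V) C_in − (Q/V + k) C; effective rate a = Q/V + k = 0.018992 + 0.0110 = 0.029992 min⁻¹.
C_ss = Q C_in/(Q + kV) = 1.3931 mol/L; C(t) = C_ss + (C₀ − C_ss) e^(−a t).
C(96.8) = 1.3931 + (-1.3931)·e^(−0.029992·96.8) = 1.3931 + (-1.3931)·0.054848 = 1.3167 mol/L.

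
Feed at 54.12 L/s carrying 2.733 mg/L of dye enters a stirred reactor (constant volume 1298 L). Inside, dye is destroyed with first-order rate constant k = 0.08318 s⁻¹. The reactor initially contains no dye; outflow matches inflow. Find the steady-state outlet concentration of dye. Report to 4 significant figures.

0.9125 mg/L

V dC/dt = Q(C_in − C) − k V C.
Steady state (dC/dt = 0): C_ss = Q C_in/(Q + kV) = C_in/(1 + kV/Q).
C_ss = 54.12·2.733/(54.12 + 0.08318·1298) = 147.910/162.088 = 0.912531 mg/L.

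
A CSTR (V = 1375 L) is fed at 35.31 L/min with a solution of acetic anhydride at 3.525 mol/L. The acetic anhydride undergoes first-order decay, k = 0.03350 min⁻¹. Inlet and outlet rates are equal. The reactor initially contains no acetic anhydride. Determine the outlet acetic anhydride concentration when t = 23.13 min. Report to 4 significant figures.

V dC/dt = Q(C_in − C) − k V C.
dC/dt = (Q/V) C_in − (Q/V + k) C; effective rate a = Q/V + k = 0.0256800 + 0.03350 = 0.0591800 min⁻¹.
C_ss = Q C_in/(Q + kV) = 1.52960 mol/L; C(t) = C_ss + (C₀ − C_ss) e^(−a t).
C(23.13) = 1.52960 + (-1.52960)·e^(−0.0591800·23.13) = 1.52960 + (-1.52960)·0.254404 = 1.14047 mol/L.

1.140 mol/L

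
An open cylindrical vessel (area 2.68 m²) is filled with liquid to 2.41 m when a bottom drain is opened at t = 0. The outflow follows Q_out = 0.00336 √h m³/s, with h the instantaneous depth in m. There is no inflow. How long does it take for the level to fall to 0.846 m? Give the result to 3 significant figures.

Mass balance (ρ constant): A dh/dt = −0.00336 √h.
This is separable: 2 d(√h)/dt = −0.00336/A, so √h = √h₀ − (0.00336/(2A)) t.
t = 2A(√h₀ − √h)/0.00336 = 2·2.68·(√2.41 − √0.846)/0.00336
  = 5.3600 × (1.5524 − 0.91978) / 0.00336 = 1009.2 s.

1010 s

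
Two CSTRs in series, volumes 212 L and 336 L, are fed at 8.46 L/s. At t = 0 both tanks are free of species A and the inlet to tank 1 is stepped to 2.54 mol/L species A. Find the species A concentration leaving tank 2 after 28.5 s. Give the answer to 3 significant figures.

Time constants: τᵢ = Vᵢ/Q for each well-mixed tank.
τ₁ = 212/8.46 = 25.059 s; τ₂ = 336/8.46 = 39.716 s.
Solving the cascade with C₁(0)=C₂(0)=0 gives C₂(t) = C_in[1 − (τ₁ e^(−t/τ₁) − τ₂ e^(−t/τ₂))/(τ₁ − τ₂)].
At t = 28.5: e^(−t/τ₁) = 0.32068, e^(−t/τ₂) = 0.48793.
C₂ = 2.54·[1 − (25.059·0.32068 − 39.716·0.48793)/(-14.657)] = 2.54·0.22613 = 0.57438 mol/L.

0.574 mol/L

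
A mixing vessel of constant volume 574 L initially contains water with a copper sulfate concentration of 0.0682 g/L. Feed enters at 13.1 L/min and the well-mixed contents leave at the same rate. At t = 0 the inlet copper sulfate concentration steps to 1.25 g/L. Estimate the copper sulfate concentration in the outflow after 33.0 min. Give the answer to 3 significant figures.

0.694 g/L

Species balance on the tank: V dC/dt = Q(C_in − C).
Rewrite as dC/dt + C/τ = C_in/τ, τ = V/Q = 43.817 min.
This is linear first-order; C(t) = C_in + (C₀ − C_in) e^(−t/τ).
C(33.0) = 1.25 + (0.0682 − 1.25)·e^(−33.0/43.817) = 1.25 + (-1.1818)·0.47089 = 0.69351 g/L.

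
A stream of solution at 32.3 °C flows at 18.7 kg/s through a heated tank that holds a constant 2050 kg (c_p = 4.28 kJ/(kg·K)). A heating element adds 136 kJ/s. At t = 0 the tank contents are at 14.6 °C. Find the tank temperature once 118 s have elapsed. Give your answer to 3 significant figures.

M c_p dT/dt = ṁ c_p (T_in − T) + Q̇.
τ = M/ṁ = 109.63 s; T_ss = T_in + Q̇/(ṁ c_p) = 32.3 + 136/(18.7·4.28) = 33.999 °C.
Solution: T(t) = T_ss + (T₀ − T_ss) e^(−t/τ).
T(118) = 33.999 + (-19.399)·e^(−118/109.63) = 33.999 + (-19.399)·0.34082 = 27.388 °C.

27.4 °C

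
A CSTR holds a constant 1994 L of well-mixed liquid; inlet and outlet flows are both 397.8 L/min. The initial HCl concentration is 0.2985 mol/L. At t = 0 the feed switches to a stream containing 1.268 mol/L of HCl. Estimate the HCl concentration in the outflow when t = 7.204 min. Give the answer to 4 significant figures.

1.038 mol/L

Species balance on the tank: V dC/dt = Q(C_in − C).
So dC/dt = (C_in − C)/τ with τ = V/Q = 1994/397.8 = 5.01257 min.
This is linear first-order; C(t) = C_in + (C₀ − C_in) e^(−t/τ).
C(7.204) = 1.268 + (0.2985 − 1.268)·e^(−7.204/5.01257) = 1.268 + (-0.969500)·0.237595 = 1.03765 mol/L.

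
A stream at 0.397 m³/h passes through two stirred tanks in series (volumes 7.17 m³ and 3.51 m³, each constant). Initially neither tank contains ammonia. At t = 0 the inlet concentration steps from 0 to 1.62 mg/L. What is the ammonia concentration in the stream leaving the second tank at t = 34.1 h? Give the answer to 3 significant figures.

Each tank obeys Vᵢ dCᵢ/dt = Q(Cᵢ₋₁ − Cᵢ), so τᵢ = Vᵢ/Q.
τ₁ = 7.17/0.397 = 18.060 h; τ₂ = 3.51/0.397 = 8.8413 h.
Solving the cascade with C₁(0)=C₂(0)=0 gives C₂(t) = C_in[1 − (τ₁ e^(−t/τ₁) − τ₂ e^(−t/τ₂))/(τ₁ − τ₂)].
At t = 34.1: e^(−t/τ₁) = 0.15136, e^(−t/τ₂) = 0.021134.
C₂ = 1.62·[1 − (18.060·0.15136 − 8.8413·0.021134)/(9.2191)] = 1.62·0.72375 = 1.1725 mg/L.

1.17 mg/L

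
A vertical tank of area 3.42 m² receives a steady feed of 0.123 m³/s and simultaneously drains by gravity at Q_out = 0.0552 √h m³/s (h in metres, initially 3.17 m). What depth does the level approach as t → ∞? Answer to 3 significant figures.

4.97 m

Level balance: A dh/dt = 0.123 − 0.0552 √h. Setting dh/dt = 0:
Q_in = 0.0552 √h_ss ⇒ √h_ss = 0.123/0.0552 = 2.2283.
h_ss = 2.2283² = 4.9651 m. (Since h₀ = 3.17 m < h_ss, the level will rise toward this value.)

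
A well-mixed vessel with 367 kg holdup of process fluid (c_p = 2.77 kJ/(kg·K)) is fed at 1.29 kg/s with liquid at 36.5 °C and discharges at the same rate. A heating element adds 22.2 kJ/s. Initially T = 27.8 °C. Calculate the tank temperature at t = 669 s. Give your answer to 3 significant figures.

Heat balance on the well-mixed liquid: M c_p dT/dt = ṁ c_p (T_in − T) + 22.2.
Rearrange: dT/dt = (T_ss − T)/τ with τ = M/ṁ = 284.50 s and T_ss = T_in + Q̇/(ṁ c_p) = 42.713 °C.
T approaches T_ss exponentially: T(t) = T_ss + (T₀ − T_ss) e^(−t/τ).
T(669) = 42.713 + (-14.913)·e^(−669/284.50) = 42.713 + (-14.913)·0.095224 = 41.293 °C.

41.3 °C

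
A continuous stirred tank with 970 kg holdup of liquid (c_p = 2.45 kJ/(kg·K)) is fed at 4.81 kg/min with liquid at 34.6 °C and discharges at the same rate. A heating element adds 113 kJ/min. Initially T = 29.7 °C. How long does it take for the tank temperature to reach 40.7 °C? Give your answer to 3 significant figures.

Unsteady energy balance on the tank contents: M c_p dT/dt = ṁ c_p (T_in − T) + 113.
τ = M/ṁ = 201.66 min; T_ss = T_in + Q̇/(ṁ c_p) = 44.189 °C.
T(t) = T_ss + (T₀ − T_ss) e^(−t/τ). Set T = 40.7:
e^(−t/τ) = (40.7 − 44.189)/(29.7 − 44.189) = 0.24080
t = −201.66 · ln(0.24080) = 287.13 min.

287 min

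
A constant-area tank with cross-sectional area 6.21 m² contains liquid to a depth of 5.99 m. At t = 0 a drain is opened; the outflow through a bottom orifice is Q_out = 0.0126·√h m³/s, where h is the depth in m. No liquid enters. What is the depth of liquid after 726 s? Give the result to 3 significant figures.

With no inflow, A dh/dt = −0.0126 √h.
This is separable: 2 d(√h)/dt = −0.0126/A, so √h = √h₀ − (0.0126/(2A)) t.
√h = √5.99 − 0.0126·726/(2·6.21) = 2.4474 − 0.73652 = 1.7109.
h = 1.7109² = 2.9273 m.

2.93 m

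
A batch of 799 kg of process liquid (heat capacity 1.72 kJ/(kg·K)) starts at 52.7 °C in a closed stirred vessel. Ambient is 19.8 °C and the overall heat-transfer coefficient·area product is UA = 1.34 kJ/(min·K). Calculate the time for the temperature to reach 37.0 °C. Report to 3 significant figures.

Unsteady energy balance on the tank contents: M c_p dT/dt = −UA(T − T_amb).
τ = M c_p/UA = 1025.6 min; T_ss = T_amb = 19.800 °C.
T(t) = T_ss + (T₀ − T_ss)e^(−t/τ); set T = 37.0:
t = −τ ln[(T − T_ss)/(T₀ − T_ss)] = −1025.6 · ln(0.52280) = 665.15 min.

665 min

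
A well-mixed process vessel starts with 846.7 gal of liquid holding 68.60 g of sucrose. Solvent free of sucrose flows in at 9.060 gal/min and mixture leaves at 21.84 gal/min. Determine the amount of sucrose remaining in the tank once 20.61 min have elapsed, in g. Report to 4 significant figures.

36.29 g

Total volume: dV/dt = Q_in − Q_out = -12.7800 gal/min, so V(t) = 846.7 − 12.7800 t and V(20.61) = 583.304 gal.
No sucrose enters, so dm/dt = −Q_out · (m/V).
Separate: dm/m = −Q_out dt/V(t) ⇒ ln(m/m₀) = −(Q_out/(Q_in−Q_out)) ln(V/V₀).
m = m₀ (V₀/V)^(Q_out/(Q_in−Q_out)) = 68.60 × (846.7/583.304)^(-1.70892) = 36.2879 g.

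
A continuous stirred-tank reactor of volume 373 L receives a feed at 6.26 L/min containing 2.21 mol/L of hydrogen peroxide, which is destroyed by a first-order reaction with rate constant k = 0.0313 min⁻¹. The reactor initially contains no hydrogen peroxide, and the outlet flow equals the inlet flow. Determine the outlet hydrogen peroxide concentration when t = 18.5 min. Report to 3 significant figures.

0.454 mol/L

Accumulation = in − out − consumed: V dC/dt = Q C_in − Q C − k V C.
dC/dt = (Q/V) C_in − (Q/V + k) C; effective rate a = Q/V + k = 0.016783 + 0.0313 = 0.048083 min⁻¹.
C_ss = Q C_in/(Q + kV) = 0.77138 mol/L; C(t) = C_ss + (C₀ − C_ss) e^(−a t).
C(18.5) = 0.77138 + (-0.77138)·e^(−0.048083·18.5) = 0.77138 + (-0.77138)·0.41085 = 0.45446 mol/L.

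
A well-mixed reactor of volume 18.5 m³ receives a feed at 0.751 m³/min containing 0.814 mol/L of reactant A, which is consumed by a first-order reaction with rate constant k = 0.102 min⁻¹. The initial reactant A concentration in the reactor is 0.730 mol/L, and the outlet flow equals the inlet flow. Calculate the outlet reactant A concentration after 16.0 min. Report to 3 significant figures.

Species balance: V dC/dt = Q C_in − Q C − k V C.
dC/dt = (Q/V) C_in − (Q/V + k) C; effective rate a = Q/V + k = 0.040595 + 0.102 = 0.14259 min⁻¹.
C_ss = Q C_in/(Q + kV) = 0.23173 mol/L; C(t) = C_ss + (C₀ − C_ss) e^(−a t).
C(16.0) = 0.23173 + (0.49827)·e^(−0.14259·16.0) = 0.23173 + (0.49827)·0.10213 = 0.28262 mol/L.

0.283 mol/L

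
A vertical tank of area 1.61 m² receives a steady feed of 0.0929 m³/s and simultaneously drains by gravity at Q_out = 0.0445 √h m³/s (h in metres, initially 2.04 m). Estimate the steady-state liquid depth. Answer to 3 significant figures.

Volume balance on the tank: A dh/dt = Q_in − 0.0445 √h. At steady state dh/dt = 0:
Q_in = 0.0445 √h_ss ⇒ √h_ss = 0.0929/0.0445 = 2.0876.
h_ss = 2.0876² = 4.3582 m. (Since h₀ = 2.04 m < h_ss, the level will rise toward this value.)

4.36 m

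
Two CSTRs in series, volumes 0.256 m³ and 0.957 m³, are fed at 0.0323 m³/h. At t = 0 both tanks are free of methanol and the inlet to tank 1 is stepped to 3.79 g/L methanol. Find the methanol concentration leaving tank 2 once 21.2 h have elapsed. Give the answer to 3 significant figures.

Species balance on tank i: dCᵢ/dt = (Cᵢ₋₁ − Cᵢ)/τᵢ with τᵢ = Vᵢ/Q.
τ₁ = 0.256/0.0323 = 7.9257 h; τ₂ = 0.957/0.0323 = 29.628 h.
Solving the cascade with C₁(0)=C₂(0)=0 gives C₂(t) = C_in[1 − (τ₁ e^(−t/τ₁) − τ₂ e^(−t/τ₂))/(τ₁ − τ₂)].
At t = 21.2: e^(−t/τ₁) = 0.068918, e^(−t/τ₂) = 0.48893.
C₂ = 3.79·[1 − (7.9257·0.068918 − 29.628·0.48893)/(-21.703)] = 3.79·0.35768 = 1.3556 g/L.

1.36 g/L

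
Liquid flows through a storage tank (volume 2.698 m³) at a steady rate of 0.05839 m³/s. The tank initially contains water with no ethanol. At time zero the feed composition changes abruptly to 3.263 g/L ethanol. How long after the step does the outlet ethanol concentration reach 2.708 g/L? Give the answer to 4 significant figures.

81.85 s

Species balance: V dC/dt = Q(C_in − C) ⇒ τ = V/Q = 46.2065 s.
C(t) = C_in + (C₀ − C_in) e^(−t/τ). Set C = 2.708 and solve for t:
e^(−t/τ) = (C − C_in)/(C₀ − C_in) = (2.708 − 3.263)/(0 − 3.263) = 0.170089
t = −τ ln(…) = 46.2065 × 1.77143 = 81.8518 s.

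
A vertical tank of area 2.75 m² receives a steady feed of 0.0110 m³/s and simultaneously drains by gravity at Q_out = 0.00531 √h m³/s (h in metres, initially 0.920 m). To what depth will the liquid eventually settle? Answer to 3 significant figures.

A dh/dt = Q_in − 0.00531 √h. Steady state requires inflow = outflow:
Q_in = 0.00531 √h_ss ⇒ √h_ss = 0.0110/0.00531 = 2.0716.
h_ss = 2.0716² = 4.2914 m. (Since h₀ = 0.920 m < h_ss, the level will rise toward this value.)

4.29 m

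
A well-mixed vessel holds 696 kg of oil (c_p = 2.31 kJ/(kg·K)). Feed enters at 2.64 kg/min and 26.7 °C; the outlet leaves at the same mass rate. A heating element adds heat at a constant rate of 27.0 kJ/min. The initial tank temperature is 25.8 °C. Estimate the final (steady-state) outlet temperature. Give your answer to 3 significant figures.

M c_p dT/dt = ṁ c_p (T_in − T) + Q̇.
At steady state dT/dt = 0 ⇒ T_ss = T_in + Q̇/(ṁ c_p) = 26.7 + 27.0/(2.64·2.31) = 31.127 °C.

31.1 °C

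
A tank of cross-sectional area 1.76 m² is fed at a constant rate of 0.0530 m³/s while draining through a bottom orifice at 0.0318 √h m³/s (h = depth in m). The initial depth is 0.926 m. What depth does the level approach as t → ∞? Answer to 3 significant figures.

2.78 m

Level balance: A dh/dt = 0.0530 − 0.0318 √h. Setting dh/dt = 0:
Q_in = 0.0318 √h_ss ⇒ √h_ss = 0.0530/0.0318 = 1.6667.
h_ss = 1.6667² = 2.7778 m. (Since h₀ = 0.926 m < h_ss, the level will rise toward this value.)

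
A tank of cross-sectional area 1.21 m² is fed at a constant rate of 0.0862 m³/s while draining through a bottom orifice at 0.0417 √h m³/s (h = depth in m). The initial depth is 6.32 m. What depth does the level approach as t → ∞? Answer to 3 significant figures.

Mass balance (ρ constant): A dh/dt = Q_in − 0.0417 √h. At steady state dh/dt = 0:
Q_in = 0.0417 √h_ss ⇒ √h_ss = 0.0862/0.0417 = 2.0671.
h_ss = 2.0671² = 4.2731 m. (Since h₀ = 6.32 m > h_ss, the level will fall toward this value.)

4.27 m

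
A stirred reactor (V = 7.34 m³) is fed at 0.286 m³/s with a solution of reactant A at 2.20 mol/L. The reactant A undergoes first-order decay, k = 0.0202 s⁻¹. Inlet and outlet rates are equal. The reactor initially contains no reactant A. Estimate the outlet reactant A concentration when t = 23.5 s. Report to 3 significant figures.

Accumulation = in − out − consumed: V dC/dt = Q C_in − Q C − k V C.
dC/dt = (Q/V) C_in − (Q/V + k) C; effective rate a = Q/V + k = 0.038965 + 0.0202 = 0.059165 s⁻¹.
C_ss = Q C_in/(Q + kV) = 1.4489 mol/L; C(t) = C_ss + (C₀ − C_ss) e^(−a t).
C(23.5) = 1.4489 + (-1.4489)·e^(−0.059165·23.5) = 1.4489 + (-1.4489)·0.24898 = 1.0881 mol/L.

1.09 mol/L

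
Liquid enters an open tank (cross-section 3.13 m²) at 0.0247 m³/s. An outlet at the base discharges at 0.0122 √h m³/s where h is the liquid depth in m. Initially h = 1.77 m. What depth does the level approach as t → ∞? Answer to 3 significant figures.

4.10 m

A dh/dt = Q_in − 0.0122 √h. Steady state requires inflow = outflow:
Q_in = 0.0122 √h_ss ⇒ √h_ss = 0.0247/0.0122 = 2.0246.
h_ss = 2.0246² = 4.0990 m. (Since h₀ = 1.77 m < h_ss, the level will rise toward this value.)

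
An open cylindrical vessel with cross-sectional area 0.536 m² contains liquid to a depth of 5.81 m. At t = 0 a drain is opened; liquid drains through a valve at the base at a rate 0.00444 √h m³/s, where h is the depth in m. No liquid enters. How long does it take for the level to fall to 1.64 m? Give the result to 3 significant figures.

273 s

With no inflow, A dh/dt = −0.00444 √h.
∫ h^(−1/2) dh = −(0.00444/A) ∫ dt, giving 2√h = 2√h₀ − (0.00444/A) t.
t = 2A(√h₀ − √h)/0.00444 = 2·0.536·(√5.81 − √1.64)/0.00444
  = 1.0720 × (2.4104 − 1.2806) / 0.00444 = 272.77 s.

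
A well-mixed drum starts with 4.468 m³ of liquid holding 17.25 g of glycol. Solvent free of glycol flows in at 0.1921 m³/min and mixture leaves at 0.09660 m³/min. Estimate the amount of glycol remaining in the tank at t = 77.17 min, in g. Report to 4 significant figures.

Total volume: dV/dt = Q_in − Q_out = 0.0955000 m³/min, so V(t) = 4.468 + 0.0955000 t and V(77.17) = 11.8377 m³.
Solute balance: dm/dt = 0 − Q_out C = −Q_out m/V(t).
Separate: dm/m = −Q_out dt/V(t) ⇒ ln(m/m₀) = −(Q_out/(Q_in−Q_out)) ln(V/V₀).
m = m₀ (V₀/V)^(Q_out/(Q_in−Q_out)) = 17.25 × (4.468/11.8377)^(1.01152) = 6.43813 g.

6.438 g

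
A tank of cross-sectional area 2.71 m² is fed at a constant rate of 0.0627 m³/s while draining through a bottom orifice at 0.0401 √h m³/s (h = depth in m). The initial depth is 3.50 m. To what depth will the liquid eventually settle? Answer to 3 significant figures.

Level balance: A dh/dt = 0.0627 − 0.0401 √h. Setting dh/dt = 0:
Q_in = 0.0401 √h_ss ⇒ √h_ss = 0.0627/0.0401 = 1.5636.
h_ss = 1.5636² = 2.4448 m. (Since h₀ = 3.50 m > h_ss, the level will fall toward this value.)

2.44 m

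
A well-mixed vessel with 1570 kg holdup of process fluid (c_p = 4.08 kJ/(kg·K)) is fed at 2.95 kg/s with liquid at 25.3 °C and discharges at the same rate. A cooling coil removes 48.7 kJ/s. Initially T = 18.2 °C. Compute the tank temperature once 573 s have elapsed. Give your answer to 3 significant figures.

M c_p dT/dt = ṁ c_p (T_in − T) − Q̇.
τ = M/ṁ = 532.20 s; T_ss = T_in − Q̇/(ṁ c_p) = 25.3 − 48.7/(2.95·4.08) = 21.254 °C.
Integrating: T(t) = T_ss + (T₀ − T_ss) e^(−t/τ).
T(573) = 21.254 + (-3.0538)·e^(−573/532.20) = 21.254 + (-3.0538)·0.34073 = 20.213 °C.

20.2 °C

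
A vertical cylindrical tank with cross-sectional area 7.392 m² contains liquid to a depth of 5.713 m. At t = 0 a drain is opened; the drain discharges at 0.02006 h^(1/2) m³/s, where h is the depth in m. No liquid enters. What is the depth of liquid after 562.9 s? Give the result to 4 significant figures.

Accumulation of liquid (constant cross-section A): A dh/dt = −0.02006 √h.
Separate and integrate: 2(√h − √h₀) = −(0.02006/A) t.
√h = √5.713 − 0.02006·562.9/(2·7.392) = 2.39019 − 0.763783 = 1.62640.
h = 1.62640² = 2.64519 m.

2.645 m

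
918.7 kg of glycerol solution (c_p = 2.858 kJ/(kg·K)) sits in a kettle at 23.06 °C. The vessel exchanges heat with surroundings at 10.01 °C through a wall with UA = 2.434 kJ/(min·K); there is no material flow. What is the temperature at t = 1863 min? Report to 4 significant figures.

Heat balance on the well-mixed liquid: M c_p dT/dt = −UA(T − T_amb).
dT/dt = (T_ss − T)/τ with T_ss = T_amb = 10.0100 °C, τ = M c_p/UA = 918.7·2.858/2.434 = 1078.74 min.
Integrating: T(t) = T_ss + (T₀ − T_ss) e^(−t/τ).
T(1863) = 10.0100 + (13.0500)·0.177813 = 12.3305 °C.

12.33 °C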